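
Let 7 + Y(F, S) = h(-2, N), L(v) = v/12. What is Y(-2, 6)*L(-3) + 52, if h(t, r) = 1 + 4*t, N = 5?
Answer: 111/2 ≈ 55.500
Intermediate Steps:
L(v) = v/12 (L(v) = v*(1/12) = v/12)
Y(F, S) = -14 (Y(F, S) = -7 + (1 + 4*(-2)) = -7 + (1 - 8) = -7 - 7 = -14)
Y(-2, 6)*L(-3) + 52 = -7*(-3)/6 + 52 = -14*(-1/4) + 52 = 7/2 + 52 = 111/2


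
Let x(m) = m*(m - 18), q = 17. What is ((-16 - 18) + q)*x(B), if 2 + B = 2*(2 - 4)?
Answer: -2448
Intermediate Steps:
B = -6 (B = -2 + 2*(2 - 4) = -2 + 2*(-2) = -2 - 4 = -6)
x(m) = m*(-18 + m)
((-16 - 18) + q)*x(B) = ((-16 - 18) + 17)*(-6*(-18 - 6)) = (-34 + 17)*(-6*(-24)) = -17*144 = -2448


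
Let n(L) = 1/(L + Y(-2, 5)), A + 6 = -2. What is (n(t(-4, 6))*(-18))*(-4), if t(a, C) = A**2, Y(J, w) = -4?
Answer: 6/5 ≈ 1.2000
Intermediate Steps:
A = -8 (A = -6 - 2 = -8)
t(a, C) = 64 (t(a, C) = (-8)**2 = 64)
n(L) = 1/(-4 + L) (n(L) = 1/(L - 4) = 1/(-4 + L))
(n(t(-4, 6))*(-18))*(-4) = (-18/(-4 + 64))*(-4) = (-18/60)*(-4) = ((1/60)*(-18))*(-4) = -3/10*(-4) = 6/5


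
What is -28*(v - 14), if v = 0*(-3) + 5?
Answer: 252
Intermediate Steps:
v = 5 (v = 0 + 5 = 5)
-28*(v - 14) = -28*(5 - 14) = -28*(-9) = 252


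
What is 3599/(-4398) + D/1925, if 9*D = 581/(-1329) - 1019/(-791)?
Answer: -4369575260779/5339968235910 ≈ -0.81828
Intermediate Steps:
D = 894680/9461151 (D = (581/(-1329) - 1019/(-791))/9 = (581*(-1/1329) - 1019*(-1/791))/9 = (-581/1329 + 1019/791)/9 = (1/9)*(894680/1051239) = 894680/9461151 ≈ 0.094563)
3599/(-4398) + D/1925 = 3599/(-4398) + (894680/9461151)/1925 = 3599*(-1/4398) + (894680/9461151)*(1/1925) = -3599/4398 + 178936/3642543135 = -4369575260779/5339968235910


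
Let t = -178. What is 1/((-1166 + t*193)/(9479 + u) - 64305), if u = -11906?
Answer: -809/52010905 ≈ -1.5554e-5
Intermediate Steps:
1/((-1166 + t*193)/(9479 + u) - 64305) = 1/((-1166 - 178*193)/(9479 - 11906) - 64305) = 1/((-1166 - 34354)/(-2427) - 64305) = 1/(-35520*(-1/2427) - 64305) = 1/(11840/809 - 64305) = 1/(-52010905/809) = -809/52010905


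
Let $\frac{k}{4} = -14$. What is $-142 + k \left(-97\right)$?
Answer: $5290$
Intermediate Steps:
$k = -56$ ($k = 4 \left(-14\right) = -56$)
$-142 + k \left(-97\right) = -142 - -5432 = -142 + 5432 = 5290$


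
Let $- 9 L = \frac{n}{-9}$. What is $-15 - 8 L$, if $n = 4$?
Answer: $- \frac{1247}{81} \approx -15.395$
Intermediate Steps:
$L = \frac{4}{81}$ ($L = - \frac{4 \frac{1}{-9}}{9} = - \frac{4 \left(- \frac{1}{9}\right)}{9} = \left(- \frac{1}{9}\right) \left(- \frac{4}{9}\right) = \frac{4}{81} \approx 0.049383$)
$-15 - 8 L = -15 - \frac{32}{81} = - \frac{1247}{81}$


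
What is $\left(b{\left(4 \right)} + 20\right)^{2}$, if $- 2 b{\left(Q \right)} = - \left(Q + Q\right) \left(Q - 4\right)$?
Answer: $400$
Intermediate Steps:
$b{\left(Q \right)} = Q \left(-4 + Q\right)$ ($b{\left(Q \right)} = - \frac{\left(-1\right) \left(Q + Q\right) \left(Q - 4\right)}{2} = - \frac{\left(-1\right) 2 Q \left(-4 + Q\right)}{2} = - \frac{\left(-2\right) Q \left(-4 + Q\right)}{2} = Q \left(-4 + Q\right)$)
$\left(b{\left(4 \right)} + 20\right)^{2} = \left(4 \left(-4 + 4\right) + 20\right)^{2} = \left(4 \cdot 0 + 20\right)^{2} = \left(0 + 20\right)^{2} = 20^{2} = 400$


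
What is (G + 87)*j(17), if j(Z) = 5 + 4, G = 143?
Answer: 2070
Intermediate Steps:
j(Z) = 9
(G + 87)*j(17) = (143 + 87)*9 = 230*9 = 2070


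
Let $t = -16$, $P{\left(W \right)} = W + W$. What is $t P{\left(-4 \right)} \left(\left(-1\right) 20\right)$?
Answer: $-2560$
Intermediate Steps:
$P{\left(W \right)} = 2 W$
$t P{\left(-4 \right)} \left(\left(-1\right) 20\right) = - 16 \cdot 2 \left(-4\right) \left(\left(-1\right) 20\right) = \left(-16\right) \left(-8\right) \left(-20\right) = 128 \left(-20\right) = -2560$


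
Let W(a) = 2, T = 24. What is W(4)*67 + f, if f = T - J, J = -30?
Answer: 188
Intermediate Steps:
f = 54 (f = 24 - 1*(-30) = 24 + 30 = 54)
W(4)*67 + f = 2*67 + 54 = 134 + 54 = 188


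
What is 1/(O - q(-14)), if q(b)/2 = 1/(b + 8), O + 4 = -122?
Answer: -3/377 ≈ -0.0079576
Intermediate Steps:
O = -126 (O = -4 - 122 = -126)
q(b) = 2/(8 + b) (q(b) = 2/(b + 8) = 2/(8 + b))
1/(O - q(-14)) = 1/(-126 - 2/(8 - 14)) = 1/(-126 - 2/(-6)) = 1/(-126 - 2*(-1)/6) = 1/(-126 - 1*(-⅓)) = 1/(-126 + ⅓) = 1/(-377/3) = -3/377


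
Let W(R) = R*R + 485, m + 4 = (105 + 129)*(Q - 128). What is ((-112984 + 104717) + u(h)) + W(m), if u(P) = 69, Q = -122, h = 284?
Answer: 3422710303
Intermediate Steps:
m = -58504 (m = -4 + (105 + 129)*(-122 - 128) = -4 + 234*(-250) = -4 - 58500 = -58504)
W(R) = 485 + R² (W(R) = R² + 485 = 485 + R²)
((-112984 + 104717) + u(h)) + W(m) = ((-112984 + 104717) + 69) + (485 + (-58504)²) = (-8267 + 69) + (485 + 3422718016) = -8198 + 3422718501 = 3422710303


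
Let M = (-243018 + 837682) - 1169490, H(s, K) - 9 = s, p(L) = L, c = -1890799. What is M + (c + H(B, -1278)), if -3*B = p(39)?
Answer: -2465629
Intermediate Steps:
B = -13 (B = -1/3*39 = -13)
H(s, K) = 9 + s
M = -574826 (M = 594664 - 1169490 = -574826)
M + (c + H(B, -1278)) = -574826 + (-1890799 + (9 - 13)) = -574826 + (-1890799 - 4) = -574826 - 1890803 = -2465629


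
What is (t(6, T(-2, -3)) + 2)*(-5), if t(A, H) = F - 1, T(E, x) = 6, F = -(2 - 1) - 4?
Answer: 20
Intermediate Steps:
F = -5 (F = -1*1 - 4 = -1 - 4 = -5)
t(A, H) = -6 (t(A, H) = -5 - 1 = -6)
(t(6, T(-2, -3)) + 2)*(-5) = (-6 + 2)*(-5) = -4*(-5) = 20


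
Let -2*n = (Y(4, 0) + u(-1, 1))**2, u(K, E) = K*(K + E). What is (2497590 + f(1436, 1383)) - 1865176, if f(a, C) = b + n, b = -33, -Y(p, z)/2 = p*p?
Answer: 631869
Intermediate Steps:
u(K, E) = K*(E + K)
Y(p, z) = -2*p**2 (Y(p, z) = -2*p*p = -2*p**2)
n = -512 (n = -(-2*4**2 - (1 - 1))**2/2 = -(-2*16 - 1*0)**2/2 = -(-32 + 0)**2/2 = -1/2*(-32)**2 = -1/2*1024 = -512)
f(a, C) = -545 (f(a, C) = -33 - 512 = -545)
(2497590 + f(1436, 1383)) - 1865176 = (2497590 - 545) - 1865176 = 2497045 - 1865176 = 631869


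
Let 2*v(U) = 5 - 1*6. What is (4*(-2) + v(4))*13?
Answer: -221/2 ≈ -110.50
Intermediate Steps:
v(U) = -1/2 (v(U) = (5 - 1*6)/2 = (5 - 6)/2 = (1/2)*(-1) = -1/2)
(4*(-2) + v(4))*13 = (4*(-2) - 1/2)*13 = (-8 - 1/2)*13 = -17/2*13 = -221/2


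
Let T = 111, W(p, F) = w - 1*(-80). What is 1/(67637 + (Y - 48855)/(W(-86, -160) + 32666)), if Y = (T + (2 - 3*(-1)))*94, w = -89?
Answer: 32657/2208783558 ≈ 1.4785e-5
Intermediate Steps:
W(p, F) = -9 (W(p, F) = -89 - 1*(-80) = -89 + 80 = -9)
Y = 10904 (Y = (111 + (2 - 3*(-1)))*94 = (111 + (2 + 3))*94 = (111 + 5)*94 = 116*94 = 10904)
1/(67637 + (Y - 48855)/(W(-86, -160) + 32666)) = 1/(67637 + (10904 - 48855)/(-9 + 32666)) = 1/(67637 - 37951/32657) = 1/(2208783558/32657) = 32657/2208783558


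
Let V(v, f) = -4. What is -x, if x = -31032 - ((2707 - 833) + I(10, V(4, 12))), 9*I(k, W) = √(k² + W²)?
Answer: 32906 + 2*√29/9 ≈ 32907.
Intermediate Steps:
I(k, W) = √(W² + k²)/9 (I(k, W) = √(k² + W²)/9 = √(W² + k²)/9)
x = -32906 - 2*√29/9 (x = -31032 - ((2707 - 833) + √((-4)² + 10²)/9) = -31032 - (1874 + √(16 + 100)/9) = -31032 - (1874 + √116/9) = -31032 - (1874 + (2*√29)/9) = -31032 - (1874 + 2*√29/9) = -31032 + (-1874 - 2*√29/9) = -32906 - 2*√29/9 ≈ -32907.)
-x = -(-32906 - 2*√29/9) = 32906 + 2*√29/9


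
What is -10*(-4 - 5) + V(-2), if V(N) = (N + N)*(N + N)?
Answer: 106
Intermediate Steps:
V(N) = 4*N² (V(N) = (2*N)*(2*N) = 4*N²)
-10*(-4 - 5) + V(-2) = -10*(-4 - 5) + 4*(-2)² = -10*(-9) + 4*4 = 90 + 16 = 106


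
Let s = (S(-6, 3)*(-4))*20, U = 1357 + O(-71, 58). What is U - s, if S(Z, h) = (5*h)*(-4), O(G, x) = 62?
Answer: -3381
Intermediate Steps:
S(Z, h) = -20*h
U = 1419 (U = 1357 + 62 = 1419)
s = 4800 (s = (-20*3*(-4))*20 = -60*(-4)*20 = 240*20 = 4800)
U - s = 1419 - 1*4800 = 1419 - 4800 = -3381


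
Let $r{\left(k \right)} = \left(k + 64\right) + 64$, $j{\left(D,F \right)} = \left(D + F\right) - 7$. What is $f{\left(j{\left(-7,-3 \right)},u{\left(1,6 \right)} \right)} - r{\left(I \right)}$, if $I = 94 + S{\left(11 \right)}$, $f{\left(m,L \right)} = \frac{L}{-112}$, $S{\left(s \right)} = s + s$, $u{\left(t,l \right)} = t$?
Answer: $- \frac{27329}{112} \approx -244.01$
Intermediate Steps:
$j{\left(D,F \right)} = -7 + D + F$
$S{\left(s \right)} = 2 s$
$f{\left(m,L \right)} = - \frac{L}{112}$ ($f{\left(m,L \right)} = L \left(- \frac{1}{112}\right) = - \frac{L}{112}$)
$I = 116$ ($I = 94 + 2 \cdot 11 = 94 + 22 = 116$)
$r{\left(k \right)} = 128 + k$ ($r{\left(k \right)} = \left(64 + k\right) + 64 = 128 + k$)
$f{\left(j{\left(-7,-3 \right)},u{\left(1,6 \right)} \right)} - r{\left(I \right)} = \left(- \frac{1}{112}\right) 1 - \left(128 + 116\right) = - \frac{1}{112} - 244 = - \frac{27329}{112}$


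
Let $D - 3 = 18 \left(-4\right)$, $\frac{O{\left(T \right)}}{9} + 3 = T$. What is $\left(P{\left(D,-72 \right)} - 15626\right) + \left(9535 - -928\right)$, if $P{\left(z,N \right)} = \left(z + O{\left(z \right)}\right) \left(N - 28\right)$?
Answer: $66537$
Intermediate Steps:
$O{\left(T \right)} = -27 + 9 T$
$D = -69$ ($D = 3 + 18 \left(-4\right) = 3 - 72 = -69$)
$P{\left(z,N \right)} = \left(-28 + N\right) \left(-27 + 10 z\right)$ ($P{\left(z,N \right)} = \left(z + \left(-27 + 9 z\right)\right) \left(N - 28\right) = \left(-27 + 10 z\right) \left(-28 + N\right) = \left(-28 + N\right) \left(-27 + 10 z\right)$)
$\left(P{\left(D,-72 \right)} - 15626\right) + \left(9535 - -928\right) = \left(\left(756 - -19320 - -1944 + 10 \left(-72\right) \left(-69\right)\right) - 15626\right) + \left(9535 - -928\right) = \left(\left(756 + 19320 + 1944 + 49680\right) - 15626\right) + \left(9535 + 928\right) = \left(71700 - 15626\right) + 10463 = 56074 + 10463 = 66537$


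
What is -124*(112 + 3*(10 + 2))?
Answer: -18352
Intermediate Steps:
-124*(112 + 3*(10 + 2)) = -124*(112 + 3*12) = -124*(112 + 36) = -124*148 = -18352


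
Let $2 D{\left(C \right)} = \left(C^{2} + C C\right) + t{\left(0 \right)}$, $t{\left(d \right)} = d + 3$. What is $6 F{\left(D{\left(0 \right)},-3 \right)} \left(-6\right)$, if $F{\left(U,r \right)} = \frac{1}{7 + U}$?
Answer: $- \frac{72}{17} \approx -4.2353$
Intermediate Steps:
$t{\left(d \right)} = 3 + d$
$D{\left(C \right)} = \frac{3}{2} + C^{2}$ ($D{\left(C \right)} = \frac{\left(C^{2} + C C\right) + \left(3 + 0\right)}{2} = \frac{\left(C^{2} + C^{2}\right) + 3}{2} = \frac{2 C^{2} + 3}{2} = \frac{3 + 2 C^{2}}{2} = \frac{3}{2} + C^{2}$)
$6 F{\left(D{\left(0 \right)},-3 \right)} \left(-6\right) = \frac{6}{7 + \left(\frac{3}{2} + 0^{2}\right)} \left(-6\right) = \frac{6}{7 + \left(\frac{3}{2} + 0\right)} \left(-6\right) = \frac{6}{7 + \frac{3}{2}} \left(-6\right) = \frac{6}{\frac{17}{2}} \left(-6\right) = 6 \cdot \frac{2}{17} \left(-6\right) = \frac{12}{17} \left(-6\right) = - \frac{72}{17}$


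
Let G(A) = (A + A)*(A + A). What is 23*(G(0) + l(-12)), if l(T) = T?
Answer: -276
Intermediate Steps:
G(A) = 4*A² (G(A) = (2*A)*(2*A) = 4*A²)
23*(G(0) + l(-12)) = 23*(4*0² - 12) = 23*(4*0 - 12) = 23*(0 - 12) = 23*(-12) = -276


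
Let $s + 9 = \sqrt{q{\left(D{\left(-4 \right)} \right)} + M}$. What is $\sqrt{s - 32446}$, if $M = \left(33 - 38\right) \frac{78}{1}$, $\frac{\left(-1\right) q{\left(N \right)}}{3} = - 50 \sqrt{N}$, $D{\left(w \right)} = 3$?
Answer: $\sqrt{-32455 + \sqrt{30} \sqrt{-13 + 5 \sqrt{3}}} \approx 0.0317 + 180.15 i$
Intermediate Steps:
$q{\left(N \right)} = 150 \sqrt{N}$ ($q{\left(N \right)} = - 3 \left(- 50 \sqrt{N}\right) = 150 \sqrt{N}$)
$M = -390$ ($M = - 5 \cdot 78 \cdot 1 = \left(-5\right) 78 = -390$)
$s = -9 + \sqrt{-390 + 150 \sqrt{3}}$ ($s = -9 + \sqrt{150 \sqrt{3} - 390} = -9 + \sqrt{-390 + 150 \sqrt{3}} \approx -9.0 + 11.41 i$)
$\sqrt{s - 32446} = \sqrt{\left(-9 + i \sqrt{390 - 150 \sqrt{3}}\right) - 32446} = \sqrt{-32455 + i \sqrt{390 - 150 \sqrt{3}}}$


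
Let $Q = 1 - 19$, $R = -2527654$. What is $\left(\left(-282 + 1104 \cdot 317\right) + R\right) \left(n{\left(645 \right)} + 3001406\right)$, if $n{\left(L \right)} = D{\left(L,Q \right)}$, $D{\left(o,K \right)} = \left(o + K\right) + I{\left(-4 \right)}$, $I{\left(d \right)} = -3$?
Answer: $-6538325275040$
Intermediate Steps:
$Q = -18$
$D{\left(o,K \right)} = -3 + K + o$ ($D{\left(o,K \right)} = \left(o + K\right) - 3 = \left(K + o\right) - 3 = -3 + K + o$)
$n{\left(L \right)} = -21 + L$ ($n{\left(L \right)} = -3 - 18 + L = -21 + L$)
$\left(\left(-282 + 1104 \cdot 317\right) + R\right) \left(n{\left(645 \right)} + 3001406\right) = \left(\left(-282 + 1104 \cdot 317\right) - 2527654\right) \left(\left(-21 + 645\right) + 3001406\right) = \left(\left(-282 + 349968\right) - 2527654\right) \left(624 + 3001406\right) = \left(349686 - 2527654\right) 3002030 = \left(-2177968\right) 3002030 = -6538325275040$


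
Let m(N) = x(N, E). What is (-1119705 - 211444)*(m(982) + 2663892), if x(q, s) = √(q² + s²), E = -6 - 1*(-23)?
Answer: -3546037171908 - 1331149*√964613 ≈ -3.5473e+12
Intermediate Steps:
E = 17 (E = -6 + 23 = 17)
m(N) = √(289 + N²) (m(N) = √(N² + 17²) = √(N² + 289) = √(289 + N²))
(-1119705 - 211444)*(m(982) + 2663892) = (-1119705 - 211444)*(√(289 + 982²) + 2663892) = -1331149*(√(289 + 964324) + 2663892) = -1331149*(√964613 + 2663892) = -1331149*(2663892 + √964613) = -3546037171908 - 1331149*√964613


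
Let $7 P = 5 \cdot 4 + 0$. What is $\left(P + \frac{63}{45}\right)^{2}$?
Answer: $\frac{22201}{1225} \approx 18.123$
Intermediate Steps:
$P = \frac{20}{7}$ ($P = \frac{5 \cdot 4 + 0}{7} = \frac{20 + 0}{7} = \frac{1}{7} \cdot 20 = \frac{20}{7} \approx 2.8571$)
$\left(P + \frac{63}{45}\right)^{2} = \left(\frac{20}{7} + \frac{63}{45}\right)^{2} = \left(\frac{20}{7} + 63 \cdot \frac{1}{45}\right)^{2} = \left(\frac{20}{7} + \frac{7}{5}\right)^{2} = \left(\frac{149}{35}\right)^{2} = \frac{22201}{1225}$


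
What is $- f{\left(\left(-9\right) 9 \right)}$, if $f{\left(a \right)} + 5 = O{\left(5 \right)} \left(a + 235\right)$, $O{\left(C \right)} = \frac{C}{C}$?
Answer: $-149$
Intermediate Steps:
$O{\left(C \right)} = 1$
$f{\left(a \right)} = 230 + a$ ($f{\left(a \right)} = -5 + 1 \left(a + 235\right) = -5 + 1 \left(235 + a\right) = -5 + \left(235 + a\right) = 230 + a$)
$- f{\left(\left(-9\right) 9 \right)} = - (230 - 81) = \left(-1\right) 149 = -149$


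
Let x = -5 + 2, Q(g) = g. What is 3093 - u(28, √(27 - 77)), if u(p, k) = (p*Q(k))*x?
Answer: 3093 + 420*I*√2 ≈ 3093.0 + 593.97*I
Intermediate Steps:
x = -3
u(p, k) = -3*k*p (u(p, k) = (p*k)*(-3) = (k*p)*(-3) = -3*k*p)
3093 - u(28, √(27 - 77)) = 3093 - (-3)*√(27 - 77)*28 = 3093 - (-3)*√(-50)*28 = 3093 - (-3)*5*I*√2*28 = 3093 - (-420)*I*√2 = 3093 + 420*I*√2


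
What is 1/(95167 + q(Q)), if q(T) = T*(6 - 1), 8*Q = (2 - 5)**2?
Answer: 8/761381 ≈ 1.0507e-5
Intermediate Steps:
Q = 9/8 (Q = (2 - 5)**2/8 = (1/8)*(-3)**2 = (1/8)*9 = 9/8 ≈ 1.1250)
q(T) = 5*T (q(T) = T*5 = 5*T)
1/(95167 + q(Q)) = 1/(95167 + 5*(9/8)) = 1/(95167 + 45/8) = 1/(761381/8) = 8/761381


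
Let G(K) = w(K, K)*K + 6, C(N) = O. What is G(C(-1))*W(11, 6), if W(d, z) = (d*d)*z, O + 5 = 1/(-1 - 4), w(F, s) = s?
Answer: 599676/25 ≈ 23987.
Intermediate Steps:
O = -26/5 (O = -5 + 1/(-1 - 4) = -5 + 1/(-5) = -5 - ⅕ = -26/5 ≈ -5.2000)
W(d, z) = z*d² (W(d, z) = d²*z = z*d²)
C(N) = -26/5
G(K) = 6 + K² (G(K) = K*K + 6 = K² + 6 = 6 + K²)
G(C(-1))*W(11, 6) = (6 + (-26/5)²)*(6*11²) = (6 + 676/25)*(6*121) = (826/25)*726 = 599676/25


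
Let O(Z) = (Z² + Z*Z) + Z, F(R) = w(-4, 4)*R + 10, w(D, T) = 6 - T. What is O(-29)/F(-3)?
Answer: 1653/4 ≈ 413.25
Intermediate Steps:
F(R) = 10 + 2*R (F(R) = (6 - 1*4)*R + 10 = (6 - 4)*R + 10 = 2*R + 10 = 10 + 2*R)
O(Z) = Z + 2*Z² (O(Z) = (Z² + Z²) + Z = 2*Z² + Z = Z + 2*Z²)
O(-29)/F(-3) = (-29*(1 + 2*(-29)))/(10 + 2*(-3)) = (-29*(1 - 58))/(10 - 6) = -29*(-57)/4 = 1653*(¼) = 1653/4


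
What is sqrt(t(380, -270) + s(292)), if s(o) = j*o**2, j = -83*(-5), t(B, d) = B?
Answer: 6*sqrt(982915) ≈ 5948.5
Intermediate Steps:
j = 415
s(o) = 415*o**2
sqrt(t(380, -270) + s(292)) = sqrt(380 + 415*292**2) = sqrt(380 + 415*85264) = sqrt(380 + 35384560) = sqrt(35384940) = 6*sqrt(982915)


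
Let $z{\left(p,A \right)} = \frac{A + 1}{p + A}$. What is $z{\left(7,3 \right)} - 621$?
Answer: $- \frac{3103}{5} \approx -620.6$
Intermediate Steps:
$z{\left(p,A \right)} = \frac{1 + A}{A + p}$
$z{\left(7,3 \right)} - 621 = \frac{1 + 3}{3 + 7} - 621 = \frac{1}{10} \cdot 4 - 621 = \frac{2}{5} - 621 = - \frac{3103}{5}$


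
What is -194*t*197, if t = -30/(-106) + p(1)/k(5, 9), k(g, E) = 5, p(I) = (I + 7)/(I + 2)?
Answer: -24803482/795 ≈ -31199.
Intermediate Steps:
p(I) = (7 + I)/(2 + I)
t = 649/795 (t = -30/(-106) + ((7 + 1)/(2 + 1))/5 = -30*(-1/106) + (8/3)*(⅕) = 15/53 + ((⅓)*8)*(⅕) = 15/53 + (8/3)*(⅕) = 15/53 + 8/15 = 649/795 ≈ 0.81635)
-194*t*197 = -194*649/795*197 = -125906/795*197 = -24803482/795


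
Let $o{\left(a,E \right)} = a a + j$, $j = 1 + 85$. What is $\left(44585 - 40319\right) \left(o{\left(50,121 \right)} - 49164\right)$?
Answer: $-198701748$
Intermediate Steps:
$j = 86$
$o{\left(a,E \right)} = 86 + a^{2}$ ($o{\left(a,E \right)} = a a + 86 = a^{2} + 86 = 86 + a^{2}$)
$\left(44585 - 40319\right) \left(o{\left(50,121 \right)} - 49164\right) = \left(44585 - 40319\right) \left(\left(86 + 50^{2}\right) - 49164\right) = 4266 \left(\left(86 + 2500\right) - 49164\right) = 4266 \left(2586 - 49164\right) = 4266 \left(-46578\right) = -198701748$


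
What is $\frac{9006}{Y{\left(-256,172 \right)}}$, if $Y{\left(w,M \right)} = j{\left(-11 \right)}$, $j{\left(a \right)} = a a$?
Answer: $\frac{9006}{121} \approx 74.43$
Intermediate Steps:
$j{\left(a \right)} = a^{2}$
$Y{\left(w,M \right)} = 121$ ($Y{\left(w,M \right)} = \left(-11\right)^{2} = 121$)
$\frac{9006}{Y{\left(-256,172 \right)}} = \frac{9006}{121}$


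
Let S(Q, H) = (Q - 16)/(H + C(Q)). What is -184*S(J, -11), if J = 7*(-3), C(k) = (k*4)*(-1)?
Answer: 6808/73 ≈ 93.260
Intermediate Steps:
C(k) = -4*k (C(k) = (4*k)*(-1) = -4*k)
J = -21
S(Q, H) = (-16 + Q)/(H - 4*Q) (S(Q, H) = (Q - 16)/(H - 4*Q) = (-16 + Q)/(H - 4*Q))
-184*S(J, -11) = -184*(-16 - 21)/(-11 - 4*(-21)) = -184*(-37)/(-11 + 84) = -184*(-37)/73 = -184*(-37/73) = 6808/73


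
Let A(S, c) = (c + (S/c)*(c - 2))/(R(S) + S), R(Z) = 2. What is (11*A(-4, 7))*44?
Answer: -7018/7 ≈ -1002.6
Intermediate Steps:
A(S, c) = (c + S*(-2 + c)/c)/(2 + S) (A(S, c) = (c + (S/c)*(c - 2))/(2 + S) = (c + (S/c)*(-2 + c))/(2 + S) = (c + S*(-2 + c)/c)/(2 + S))
(11*A(-4, 7))*44 = (11*((7**2 - 2*(-4) - 4*7)/(7*(2 - 4))))*44 = (11*((1/7)*(49 + 8 - 28)/(-2)))*44 = (11*((1/7)*(-1/2)*29))*44 = (11*(-29/14))*44 = -319/14*44 = -7018/7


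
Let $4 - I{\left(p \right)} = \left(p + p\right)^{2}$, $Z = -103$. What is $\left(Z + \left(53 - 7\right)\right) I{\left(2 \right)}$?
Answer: $684$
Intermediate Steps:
$I{\left(p \right)} = 4 - 4 p^{2}$ ($I{\left(p \right)} = 4 - \left(p + p\right)^{2} = 4 - \left(2 p\right)^{2} = 4 - 4 p^{2}$)
$\left(Z + \left(53 - 7\right)\right) I{\left(2 \right)} = \left(-103 + \left(53 - 7\right)\right) \left(4 - 4 \cdot 2^{2}\right) = \left(-103 + 46\right) \left(4 - 16\right) = - 57 \left(4 - 16\right) = \left(-57\right) \left(-12\right) = 684$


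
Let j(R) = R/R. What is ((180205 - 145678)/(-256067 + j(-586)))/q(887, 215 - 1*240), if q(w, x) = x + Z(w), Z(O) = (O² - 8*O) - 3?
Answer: -34527/199640576570 ≈ -1.7295e-7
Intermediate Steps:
Z(O) = -3 + O² - 8*O
q(w, x) = -3 + x + w² - 8*w (q(w, x) = x + (-3 + w² - 8*w) = -3 + x + w² - 8*w)
j(R) = 1
((180205 - 145678)/(-256067 + j(-586)))/q(887, 215 - 1*240) = ((180205 - 145678)/(-256067 + 1))/(-3 + (215 - 1*240) + 887² - 8*887) = (34527/(-256066))/(-3 + (215 - 240) + 786769 - 7096) = (34527*(-1/256066))/(-3 - 25 + 786769 - 7096) = -34527/256066/779645 = -34527/256066*1/779645 = -34527/199640576570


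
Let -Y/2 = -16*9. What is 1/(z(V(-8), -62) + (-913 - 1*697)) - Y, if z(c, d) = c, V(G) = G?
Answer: -465985/1618 ≈ -288.00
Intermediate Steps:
Y = 288 (Y = -(-32)*9 = -2*(-144) = 288)
1/(z(V(-8), -62) + (-913 - 1*697)) - Y = 1/(-8 + (-913 - 1*697)) - 1*288 = 1/(-8 + (-913 - 697)) - 288 = 1/(-8 - 1610) - 288 = 1/(-1618) - 288 = -1/1618 - 288 = -465985/1618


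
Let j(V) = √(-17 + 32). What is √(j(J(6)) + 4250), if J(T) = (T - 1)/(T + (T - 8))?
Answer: √(4250 + √15) ≈ 65.222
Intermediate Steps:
J(T) = (-1 + T)/(-8 + 2*T) (J(T) = (-1 + T)/(T + (-8 + T)) = (-1 + T)/(-8 + 2*T))
j(V) = √15
√(j(J(6)) + 4250) = √(√15 + 4250) = √(4250 + √15)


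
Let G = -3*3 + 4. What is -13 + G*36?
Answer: -193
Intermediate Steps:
G = -5 (G = -9 + 4 = -5)
-13 + G*36 = -13 - 5*36 = -13 - 180 = -193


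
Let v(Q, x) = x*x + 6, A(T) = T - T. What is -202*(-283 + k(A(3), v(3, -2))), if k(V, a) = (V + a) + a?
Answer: 53126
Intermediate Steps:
A(T) = 0
v(Q, x) = 6 + x² (v(Q, x) = x² + 6 = 6 + x²)
k(V, a) = V + 2*a
-202*(-283 + k(A(3), v(3, -2))) = -202*(-283 + (0 + 2*(6 + (-2)²))) = -202*(-283 + (0 + 2*(6 + 4))) = -202*(-283 + (0 + 2*10)) = -202*(-283 + (0 + 20)) = -202*(-283 + 20) = -202*(-263) = 53126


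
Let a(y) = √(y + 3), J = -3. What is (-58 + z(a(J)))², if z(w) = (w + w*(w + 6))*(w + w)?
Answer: 3364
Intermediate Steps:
a(y) = √(3 + y)
z(w) = 2*w*(w + w*(6 + w)) (z(w) = (w + w*(6 + w))*(2*w) = 2*w*(w + w*(6 + w)))
(-58 + z(a(J)))² = (-58 + 2*(√(3 - 3))²*(7 + √(3 - 3)))² = (-58 + 2*(√0)²*(7 + √0))² = (-58 + 2*0²*(7 + 0))² = (-58 + 2*0*7)² = (-58 + 0)² = (-58)² = 3364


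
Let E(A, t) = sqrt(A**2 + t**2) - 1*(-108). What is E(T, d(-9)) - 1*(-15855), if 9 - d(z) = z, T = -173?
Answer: 15963 + sqrt(30253) ≈ 16137.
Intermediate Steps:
d(z) = 9 - z
E(A, t) = 108 + sqrt(A**2 + t**2) (E(A, t) = sqrt(A**2 + t**2) + 108 = 108 + sqrt(A**2 + t**2))
E(T, d(-9)) - 1*(-15855) = (108 + sqrt((-173)**2 + (9 - 1*(-9))**2)) - 1*(-15855) = (108 + sqrt(29929 + (9 + 9)**2)) + 15855 = (108 + sqrt(29929 + 18**2)) + 15855 = (108 + sqrt(29929 + 324)) + 15855 = (108 + sqrt(30253)) + 15855 = 15963 + sqrt(30253)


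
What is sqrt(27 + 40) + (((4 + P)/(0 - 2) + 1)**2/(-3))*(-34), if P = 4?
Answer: 102 + sqrt(67) ≈ 110.19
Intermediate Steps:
sqrt(27 + 40) + (((4 + P)/(0 - 2) + 1)**2/(-3))*(-34) = sqrt(27 + 40) + (((4 + 4)/(0 - 2) + 1)**2/(-3))*(-34) = sqrt(67) + ((8/(-2) + 1)**2*(-1/3))*(-34) = sqrt(67) + ((8*(-1/2) + 1)**2*(-1/3))*(-34) = sqrt(67) + ((-4 + 1)**2*(-1/3))*(-34) = sqrt(67) + ((-3)**2*(-1/3))*(-34) = sqrt(67) + (9*(-1/3))*(-34) = sqrt(67) - 3*(-34) = sqrt(67) + 102 = 102 + sqrt(67)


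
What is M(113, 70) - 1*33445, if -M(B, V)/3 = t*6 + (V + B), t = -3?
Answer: -33940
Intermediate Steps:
M(B, V) = 54 - 3*B - 3*V (M(B, V) = -3*(-3*6 + (V + B)) = -3*(-18 + (B + V)) = -3*(-18 + B + V) = 54 - 3*B - 3*V)
M(113, 70) - 1*33445 = (54 - 3*113 - 3*70) - 1*33445 = (54 - 339 - 210) - 33445 = -495 - 33445 = -33940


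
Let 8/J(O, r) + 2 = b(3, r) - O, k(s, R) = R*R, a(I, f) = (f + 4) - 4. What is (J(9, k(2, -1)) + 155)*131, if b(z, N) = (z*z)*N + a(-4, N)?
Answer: 19257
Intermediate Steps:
a(I, f) = f (a(I, f) = (4 + f) - 4 = f)
k(s, R) = R²
b(z, N) = N + N*z² (b(z, N) = (z*z)*N + N = z²*N + N = N*z² + N = N + N*z²)
J(O, r) = 8/(-2 - O + 10*r) (J(O, r) = 8/(-2 + (r*(1 + 3²) - O)) = 8/(-2 + (r*(1 + 9) - O)) = 8/(-2 + (r*10 - O)) = 8/(-2 + (10*r - O)) = 8/(-2 + (-O + 10*r)) = 8/(-2 - O + 10*r))
(J(9, k(2, -1)) + 155)*131 = (8/(-2 - 1*9 + 10*(-1)²) + 155)*131 = (8/(-2 - 9 + 10*1) + 155)*131 = (8/(-2 - 9 + 10) + 155)*131 = (8/(-1) + 155)*131 = (8*(-1) + 155)*131 = (-8 + 155)*131 = 147*131 = 19257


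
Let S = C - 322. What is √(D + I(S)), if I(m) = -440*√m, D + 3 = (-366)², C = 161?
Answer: √(133953 - 440*I*√161) ≈ 366.08 - 7.625*I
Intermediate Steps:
D = 133953 (D = -3 + (-366)² = -3 + 133956 = 133953)
S = -161 (S = 161 - 322 = -161)
√(D + I(S)) = √(133953 - 440*I*√161)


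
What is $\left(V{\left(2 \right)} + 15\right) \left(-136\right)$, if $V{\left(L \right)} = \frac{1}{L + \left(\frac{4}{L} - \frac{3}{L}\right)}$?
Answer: $- \frac{10472}{5} \approx -2094.4$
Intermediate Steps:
$V{\left(L \right)} = \frac{1}{L + \frac{1}{L}}$
$\left(V{\left(2 \right)} + 15\right) \left(-136\right) = \left(\frac{2}{1 + 2^{2}} + 15\right) \left(-136\right) = \left(\frac{2}{1 + 4} + 15\right) \left(-136\right) = \left(\frac{2}{5} + 15\right) \left(-136\right) = \frac{77}{5} \left(-136\right) = - \frac{10472}{5}$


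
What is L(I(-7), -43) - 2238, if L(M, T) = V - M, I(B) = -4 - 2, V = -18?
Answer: -2250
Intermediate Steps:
I(B) = -6
L(M, T) = -18 - M
L(I(-7), -43) - 2238 = (-18 - 1*(-6)) - 2238 = (-18 + 6) - 2238 = -12 - 2238 = -2250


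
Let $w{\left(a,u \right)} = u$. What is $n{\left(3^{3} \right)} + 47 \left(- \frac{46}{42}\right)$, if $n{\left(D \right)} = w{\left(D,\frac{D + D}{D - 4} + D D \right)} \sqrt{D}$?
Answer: $- \frac{1081}{21} + \frac{50463 \sqrt{3}}{23} \approx 3748.7$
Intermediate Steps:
$n{\left(D \right)} = \sqrt{D} \left(D^{2} + \frac{2 D}{-4 + D}\right)$ ($n{\left(D \right)} = \left(\frac{D + D}{D - 4} + D D\right) \sqrt{D} = \left(\frac{2 D}{-4 + D} + D^{2}\right) \sqrt{D} = \left(D^{2} + \frac{2 D}{-4 + D}\right) \sqrt{D} = \sqrt{D} \left(D^{2} + \frac{2 D}{-4 + D}\right)$)
$n{\left(3^{3} \right)} + 47 \left(- \frac{46}{42}\right) = \frac{\left(3^{3}\right)^{\frac{3}{2}} \left(2 + 3^{3} \left(-4 + 3^{3}\right)\right)}{-4 + 3^{3}} + 47 \left(- \frac{46}{42}\right) = \frac{27^{\frac{3}{2}} \left(2 + 27 \left(-4 + 27\right)\right)}{-4 + 27} + 47 \left(\left(-46\right) \frac{1}{42}\right) = \frac{81 \sqrt{3} \left(2 + 27 \cdot 23\right)}{23} + 47 \left(- \frac{23}{21}\right) = 81 \sqrt{3} \cdot \frac{1}{23} \left(2 + 621\right) - \frac{1081}{21} = 81 \sqrt{3} \cdot \frac{1}{23} \cdot 623 - \frac{1081}{21} = \frac{50463 \sqrt{3}}{23} - \frac{1081}{21} = - \frac{1081}{21} + \frac{50463 \sqrt{3}}{23}$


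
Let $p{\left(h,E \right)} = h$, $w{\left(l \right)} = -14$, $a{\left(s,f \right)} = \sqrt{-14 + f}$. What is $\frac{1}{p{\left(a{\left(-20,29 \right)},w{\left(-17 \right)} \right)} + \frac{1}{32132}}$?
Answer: $- \frac{32132}{15486981359} + \frac{1032465424 \sqrt{15}}{15486981359} \approx 0.2582$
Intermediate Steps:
$\frac{1}{p{\left(a{\left(-20,29 \right)},w{\left(-17 \right)} \right)} + \frac{1}{32132}} = \frac{1}{\sqrt{-14 + 29} + \frac{1}{32132}} = \frac{1}{\sqrt{15} + \frac{1}{32132}} = \frac{1}{\frac{1}{32132} + \sqrt{15}}$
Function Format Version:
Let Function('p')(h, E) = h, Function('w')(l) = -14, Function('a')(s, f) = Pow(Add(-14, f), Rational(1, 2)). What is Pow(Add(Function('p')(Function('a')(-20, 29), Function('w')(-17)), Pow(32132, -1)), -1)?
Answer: Add(Rational(-32132, 15486981359), Mul(Rational(1032465424, 15486981359), Pow(15, Rational(1, 2)))) ≈ 0.25820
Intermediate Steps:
Pow(Add(Function('p')(Function('a')(-20, 29), Function('w')(-17)), Pow(32132, -1)), -1) = Pow(Add(Pow(Add(-14, 29), Rational(1, 2)), Pow(32132, -1)), -1) = Pow(Add(Pow(15, Rational(1, 2)), Rational(1, 32132)), -1) = Pow(Add(Rational(1, 32132), Pow(15, Rational(1, 2))), -1)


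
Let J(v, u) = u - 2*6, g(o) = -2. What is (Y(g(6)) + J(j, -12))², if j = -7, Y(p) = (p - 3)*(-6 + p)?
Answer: 256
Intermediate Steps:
Y(p) = (-6 + p)*(-3 + p) (Y(p) = (-3 + p)*(-6 + p) = (-6 + p)*(-3 + p))
J(v, u) = -12 + u (J(v, u) = u - 12 = -12 + u)
(Y(g(6)) + J(j, -12))² = ((18 + (-2)² - 9*(-2)) + (-12 - 12))² = ((18 + 4 + 18) - 24)² = (40 - 24)² = 16² = 256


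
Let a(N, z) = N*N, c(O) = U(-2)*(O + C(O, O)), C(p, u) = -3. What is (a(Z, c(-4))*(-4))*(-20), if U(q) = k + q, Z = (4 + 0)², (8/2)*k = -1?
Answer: 20480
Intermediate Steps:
k = -¼ (k = (¼)*(-1) = -¼ ≈ -0.25000)
Z = 16 (Z = 4² = 16)
U(q) = -¼ + q
c(O) = 27/4 - 9*O/4 (c(O) = (-¼ - 2)*(O - 3) = -9*(-3 + O)/4 = 27/4 - 9*O/4)
a(N, z) = N²
(a(Z, c(-4))*(-4))*(-20) = (16²*(-4))*(-20) = (256*(-4))*(-20) = -1024*(-20) = 20480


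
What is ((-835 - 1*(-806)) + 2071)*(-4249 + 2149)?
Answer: -4288200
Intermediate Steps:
((-835 - 1*(-806)) + 2071)*(-4249 + 2149) = ((-835 + 806) + 2071)*(-2100) = (-29 + 2071)*(-2100) = 2042*(-2100) = -4288200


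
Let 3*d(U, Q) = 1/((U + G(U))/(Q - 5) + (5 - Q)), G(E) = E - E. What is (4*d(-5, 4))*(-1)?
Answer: -2/9 ≈ -0.22222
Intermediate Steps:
G(E) = 0
d(U, Q) = 1/(3*(5 - Q + U/(-5 + Q))) (d(U, Q) = 1/(3*((U + 0)/(Q - 5) + (5 - Q))) = 1/(3*(U/(-5 + Q) + (5 - Q))) = 1/(3*(5 - Q + U/(-5 + Q))))
(4*d(-5, 4))*(-1) = (4*((-5 + 4)/(3*(-25 - 5 - 1*4² + 10*4))))*(-1) = (4*((⅓)*(-1)/(-25 - 5 - 1*16 + 40)))*(-1) = (4*((⅓)*(-1)/(-25 - 5 - 16 + 40)))*(-1) = (4*((⅓)*(-1)/(-6)))*(-1) = (4*((⅓)*(-⅙)*(-1)))*(-1) = (4*(1/18))*(-1) = (2/9)*(-1) = -2/9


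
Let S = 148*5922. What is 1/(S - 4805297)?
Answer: -1/3928841 ≈ -2.5453e-7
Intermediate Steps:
S = 876456
1/(S - 4805297) = 1/(876456 - 4805297) = 1/(-3928841) = -1/3928841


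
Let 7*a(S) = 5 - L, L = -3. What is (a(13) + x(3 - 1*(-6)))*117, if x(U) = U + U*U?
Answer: 74646/7 ≈ 10664.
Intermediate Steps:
x(U) = U + U**2
a(S) = 8/7 (a(S) = (5 - 1*(-3))/7 = (5 + 3)/7 = (1/7)*8 = 8/7)
(a(13) + x(3 - 1*(-6)))*117 = (8/7 + (3 - 1*(-6))*(1 + (3 - 1*(-6))))*117 = (8/7 + (3 + 6)*(1 + (3 + 6)))*117 = (8/7 + 9*(1 + 9))*117 = (8/7 + 9*10)*117 = (8/7 + 90)*117 = (638/7)*117 = 74646/7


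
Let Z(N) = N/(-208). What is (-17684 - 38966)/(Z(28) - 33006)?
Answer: 267800/156029 ≈ 1.7163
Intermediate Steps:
Z(N) = -N/208 (Z(N) = N*(-1/208) = -N/208)
(-17684 - 38966)/(Z(28) - 33006) = (-17684 - 38966)/(-1/208*28 - 33006) = -56650/(-7/52 - 33006) = -56650/(-1716319/52) = -56650*(-52/1716319) = 267800/156029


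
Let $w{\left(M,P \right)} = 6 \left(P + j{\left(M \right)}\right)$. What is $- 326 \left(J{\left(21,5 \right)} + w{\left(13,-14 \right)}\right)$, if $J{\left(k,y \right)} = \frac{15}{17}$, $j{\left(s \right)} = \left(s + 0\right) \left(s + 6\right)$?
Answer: $- \frac{7752606}{17} \approx -4.5604 \cdot 10^{5}$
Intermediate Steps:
$j{\left(s \right)} = s \left(6 + s\right)$
$w{\left(M,P \right)} = 6 P + 6 M \left(6 + M\right)$ ($w{\left(M,P \right)} = 6 \left(P + M \left(6 + M\right)\right) = 6 P + 6 M \left(6 + M\right)$)
$J{\left(k,y \right)} = \frac{15}{17}$ ($J{\left(k,y \right)} = 15 \cdot \frac{1}{17} = \frac{15}{17}$)
$- 326 \left(J{\left(21,5 \right)} + w{\left(13,-14 \right)}\right) = - 326 \left(\frac{15}{17} + \left(6 \left(-14\right) + 6 \cdot 13 \left(6 + 13\right)\right)\right) = - 326 \left(\frac{15}{17} - \left(84 - 1482\right)\right) = - 326 \left(\frac{15}{17} + \left(-84 + 1482\right)\right) = - 326 \left(\frac{15}{17} + 1398\right) = \left(-326\right) \frac{23781}{17} = - \frac{7752606}{17}$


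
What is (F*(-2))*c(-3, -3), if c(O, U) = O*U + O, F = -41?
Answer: 492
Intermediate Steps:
c(O, U) = O + O*U
(F*(-2))*c(-3, -3) = (-41*(-2))*(-3*(1 - 3)) = 82*(-3*(-2)) = 82*6 = 492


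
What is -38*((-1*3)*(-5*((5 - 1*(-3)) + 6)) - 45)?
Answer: -6270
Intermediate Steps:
-38*((-1*3)*(-5*((5 - 1*(-3)) + 6)) - 45) = -38*(-(-15)*((5 + 3) + 6) - 45) = -38*(-(-15)*(8 + 6) - 45) = -38*(-(-15)*14 - 45) = -38*(-3*(-70) - 45) = -38*(210 - 45) = -38*165 = -6270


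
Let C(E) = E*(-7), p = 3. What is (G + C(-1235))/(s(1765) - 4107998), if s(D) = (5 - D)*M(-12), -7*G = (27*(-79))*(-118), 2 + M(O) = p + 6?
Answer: 191179/28842226 ≈ 0.0066284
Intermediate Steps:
C(E) = -7*E
M(O) = 7 (M(O) = -2 + (3 + 6) = -2 + 9 = 7)
G = -251694/7 (G = -27*(-79)*(-118)/7 = -(-2133)*(-118)/7 = -1/7*251694 = -251694/7 ≈ -35956.)
s(D) = 35 - 7*D (s(D) = (5 - D)*7 = 35 - 7*D)
(G + C(-1235))/(s(1765) - 4107998) = (-251694/7 - 7*(-1235))/((35 - 7*1765) - 4107998) = (-251694/7 + 8645)/((35 - 12355) - 4107998) = -191179/(7*(-12320 - 4107998)) = -191179/7/(-4120318) = -191179/7*(-1/4120318) = 191179/28842226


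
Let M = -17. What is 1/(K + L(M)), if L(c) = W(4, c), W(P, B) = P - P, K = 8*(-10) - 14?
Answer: -1/94 ≈ -0.010638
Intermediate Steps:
K = -94 (K = -80 - 14 = -94)
W(P, B) = 0
L(c) = 0
1/(K + L(M)) = 1/(-94 + 0) = 1/(-94) = -1/94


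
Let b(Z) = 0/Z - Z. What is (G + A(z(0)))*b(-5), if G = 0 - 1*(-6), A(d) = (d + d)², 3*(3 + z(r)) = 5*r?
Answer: 210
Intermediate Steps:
z(r) = -3 + 5*r/3 (z(r) = -3 + (5*r)/3 = -3 + 5*r/3)
b(Z) = -Z (b(Z) = 0 - Z = -Z)
A(d) = 4*d² (A(d) = (2*d)² = 4*d²)
G = 6 (G = 0 + 6 = 6)
(G + A(z(0)))*b(-5) = (6 + 4*(-3 + (5/3)*0)²)*(-1*(-5)) = (6 + 4*(-3 + 0)²)*5 = (6 + 4*(-3)²)*5 = (6 + 4*9)*5 = (6 + 36)*5 = 42*5 = 210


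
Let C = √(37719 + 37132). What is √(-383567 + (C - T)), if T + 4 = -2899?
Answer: √(-380664 + 17*√259) ≈ 616.76*I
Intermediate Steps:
T = -2903 (T = -4 - 2899 = -2903)
C = 17*√259 (C = √74851 = 17*√259 ≈ 273.59)
√(-383567 + (C - T)) = √(-383567 + (17*√259 - 1*(-2903))) = √(-383567 + (17*√259 + 2903)) = √(-383567 + (2903 + 17*√259)) = √(-380664 + 17*√259)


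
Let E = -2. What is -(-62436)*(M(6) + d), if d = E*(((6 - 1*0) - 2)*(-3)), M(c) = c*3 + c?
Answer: 2996928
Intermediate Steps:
M(c) = 4*c (M(c) = 3*c + c = 4*c)
d = 24 (d = -2*((6 - 1*0) - 2)*(-3) = -2*((6 + 0) - 2)*(-3) = -2*(6 - 2)*(-3) = -8*(-3) = -2*(-12) = 24)
-(-62436)*(M(6) + d) = -(-62436)*(4*6 + 24) = -(-62436)*(24 + 24) = -(-62436)*48 = -2838*(-1056) = 2996928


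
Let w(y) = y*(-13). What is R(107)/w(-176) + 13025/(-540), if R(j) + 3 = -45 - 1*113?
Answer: -1494407/61776 ≈ -24.191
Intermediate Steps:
R(j) = -161 (R(j) = -3 + (-45 - 1*113) = -3 + (-45 - 113) = -3 - 158 = -161)
w(y) = -13*y
R(107)/w(-176) + 13025/(-540) = -161/((-13*(-176))) + 13025/(-540) = -161/2288 + 13025*(-1/540) = -161*1/2288 - 2605/108 = -161/2288 - 2605/108 = -1494407/61776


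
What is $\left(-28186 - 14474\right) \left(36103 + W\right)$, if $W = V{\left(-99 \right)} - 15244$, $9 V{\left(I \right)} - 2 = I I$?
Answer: $-936311160$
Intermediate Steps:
$V{\left(I \right)} = \frac{2}{9} + \frac{I^{2}}{9}$ ($V{\left(I \right)} = \frac{2}{9} + \frac{I I}{9} = \frac{2}{9} + \frac{I^{2}}{9}$)
$W = - \frac{127393}{9}$ ($W = \left(\frac{2}{9} + \frac{\left(-99\right)^{2}}{9}\right) - 15244 = \left(\frac{2}{9} + \frac{1}{9} \cdot 9801\right) - 15244 = \left(\frac{2}{9} + 1089\right) - 15244 = \frac{9803}{9} - 15244 = - \frac{127393}{9} \approx -14155.0$)
$\left(-28186 - 14474\right) \left(36103 + W\right) = \left(-28186 - 14474\right) \left(36103 - \frac{127393}{9}\right) = \left(-42660\right) \frac{197534}{9} = -936311160$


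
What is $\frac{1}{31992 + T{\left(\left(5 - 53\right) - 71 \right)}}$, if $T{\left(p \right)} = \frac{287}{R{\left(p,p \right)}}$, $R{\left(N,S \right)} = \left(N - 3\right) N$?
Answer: $\frac{2074}{66351449} \approx 3.1258 \cdot 10^{-5}$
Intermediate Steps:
$R{\left(N,S \right)} = N \left(-3 + N\right)$ ($R{\left(N,S \right)} = \left(-3 + N\right) N = N \left(-3 + N\right)$)
$T{\left(p \right)} = \frac{287}{p \left(-3 + p\right)}$
$\frac{1}{31992 + T{\left(\left(5 - 53\right) - 71 \right)}} = \frac{1}{31992 + \frac{287}{\left(\left(5 - 53\right) - 71\right) \left(-3 + \left(\left(5 - 53\right) - 71\right)\right)}} = \frac{1}{31992 + \frac{287}{\left(-48 - 71\right) \left(-3 - 119\right)}} = \frac{1}{31992 + \frac{287}{\left(-119\right) \left(-3 - 119\right)}} = \frac{1}{31992 + 287 \left(- \frac{1}{119}\right) \frac{1}{-122}} = \frac{1}{31992 + 287 \left(- \frac{1}{119}\right) \left(- \frac{1}{122}\right)} = \frac{1}{31992 + \frac{41}{2074}} = \frac{1}{\frac{66351449}{2074}} = \frac{2074}{66351449}$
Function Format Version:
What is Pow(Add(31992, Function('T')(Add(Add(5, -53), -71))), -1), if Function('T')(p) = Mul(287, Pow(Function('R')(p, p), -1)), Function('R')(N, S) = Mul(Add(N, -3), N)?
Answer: Rational(2074, 66351449) ≈ 3.1258e-5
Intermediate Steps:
Function('R')(N, S) = Mul(N, Add(-3, N)) (Function('R')(N, S) = Mul(Add(-3, N), N) = Mul(N, Add(-3, N)))
Function('T')(p) = Mul(287, Pow(p, -1), Pow(Add(-3, p), -1)) (Function('T')(p) = Mul(287, Pow(Mul(p, Add(-3, p)), -1)) = Mul(287, Mul(Pow(p, -1), Pow(Add(-3, p), -1))) = Mul(287, Pow(p, -1), Pow(Add(-3, p), -1)))
Pow(Add(31992, Function('T')(Add(Add(5, -53), -71))), -1) = Pow(Add(31992, Mul(287, Pow(Add(Add(5, -53), -71), -1), Pow(Add(-3, Add(Add(5, -53), -71)), -1))), -1) = Pow(Add(31992, Mul(287, Pow(Add(-48, -71), -1), Pow(Add(-3, Add(-48, -71)), -1))), -1) = Pow(Add(31992, Mul(287, Pow(-119, -1), Pow(Add(-3, -119), -1))), -1) = Pow(Add(31992, Mul(287, Rational(-1, 119), Pow(-122, -1))), -1) = Pow(Add(31992, Mul(287, Rational(-1, 119), Rational(-1, 122))), -1) = Pow(Add(31992, Rational(41, 2074)), -1) = Pow(Rational(66351449, 2074), -1) = Rational(2074, 66351449)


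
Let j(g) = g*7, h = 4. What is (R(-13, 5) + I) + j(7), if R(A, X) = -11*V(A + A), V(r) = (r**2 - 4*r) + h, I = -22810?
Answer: -31385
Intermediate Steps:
j(g) = 7*g
V(r) = 4 + r**2 - 4*r (V(r) = (r**2 - 4*r) + 4 = 4 + r**2 - 4*r)
R(A, X) = -44 - 44*A**2 + 88*A (R(A, X) = -11*(4 + (A + A)**2 - 4*(A + A)) = -11*(4 + (2*A)**2 - 8*A) = -11*(4 + 4*A**2 - 8*A) = -11*(4 - 8*A + 4*A**2) = -44 - 44*A**2 + 88*A)
(R(-13, 5) + I) + j(7) = ((-44 - 44*(-13)**2 + 88*(-13)) - 22810) + 7*7 = ((-44 - 44*169 - 1144) - 22810) + 49 = ((-44 - 7436 - 1144) - 22810) + 49 = (-8624 - 22810) + 49 = -31434 + 49 = -31385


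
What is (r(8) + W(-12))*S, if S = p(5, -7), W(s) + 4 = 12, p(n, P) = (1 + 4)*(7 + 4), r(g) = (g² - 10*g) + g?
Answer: 0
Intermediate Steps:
r(g) = g² - 9*g
p(n, P) = 55 (p(n, P) = 5*11 = 55)
W(s) = 8 (W(s) = -4 + 12 = 8)
S = 55
(r(8) + W(-12))*S = (8*(-9 + 8) + 8)*55 = (8*(-1) + 8)*55 = (-8 + 8)*55 = 0*55 = 0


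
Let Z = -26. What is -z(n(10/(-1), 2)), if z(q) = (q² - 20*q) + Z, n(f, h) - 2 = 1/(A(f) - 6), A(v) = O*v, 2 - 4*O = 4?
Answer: 45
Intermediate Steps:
O = -½ (O = ½ - ¼*4 = ½ - 1 = -½ ≈ -0.50000)
A(v) = -v/2
n(f, h) = 2 + 1/(-6 - f/2) (n(f, h) = 2 + 1/(-f/2 - 6) = 2 + 1/(-6 - f/2))
z(q) = -26 + q² - 20*q (z(q) = (q² - 20*q) - 26 = -26 + q² - 20*q)
-z(n(10/(-1), 2)) = -(-26 + (2*(11 + 10/(-1))/(12 + 10/(-1)))² - 40*(11 + 10/(-1))/(12 + 10/(-1))) = -(-26 + (2*(11 + 10*(-1))/(12 + 10*(-1)))² - 40*(11 + 10*(-1))/(12 + 10*(-1))) = -(-26 + (2*(11 - 10)/(12 - 10))² - 40*(11 - 10)/(12 - 10)) = -(-26 + (2*1/2)² - 40/2) = -(-26 + (2*(½)*1)² - 40/2) = -(-26 + 1² - 20*1) = -(-26 + 1 - 20) = -1*(-45) = 45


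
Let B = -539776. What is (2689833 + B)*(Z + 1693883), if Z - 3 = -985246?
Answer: 1523616392480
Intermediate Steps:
Z = -985243 (Z = 3 - 985246 = -985243)
(2689833 + B)*(Z + 1693883) = (2689833 - 539776)*(-985243 + 1693883) = 2150057*708640 = 1523616392480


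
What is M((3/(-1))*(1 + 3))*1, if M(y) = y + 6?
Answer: -6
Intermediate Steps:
M(y) = 6 + y
M((3/(-1))*(1 + 3))*1 = (6 + (3/(-1))*(1 + 3))*1 = (6 + (3*(-1))*4)*1 = (6 - 3*4)*1 = (6 - 12)*1 = -6*1 = -6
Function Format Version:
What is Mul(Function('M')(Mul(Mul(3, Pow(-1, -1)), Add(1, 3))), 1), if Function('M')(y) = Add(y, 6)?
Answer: -6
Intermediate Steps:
Function('M')(y) = Add(6, y)
Mul(Function('M')(Mul(Mul(3, Pow(-1, -1)), Add(1, 3))), 1) = Mul(Add(6, Mul(Mul(3, Pow(-1, -1)), Add(1, 3))), 1) = Mul(Add(6, Mul(Mul(3, -1), 4)), 1) = Mul(Add(6, Mul(-3, 4)), 1) = Mul(Add(6, -12), 1) = Mul(-6, 1) = -6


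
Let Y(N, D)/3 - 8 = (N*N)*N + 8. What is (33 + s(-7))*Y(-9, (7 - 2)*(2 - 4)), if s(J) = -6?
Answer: -57753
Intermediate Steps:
Y(N, D) = 48 + 3*N³ (Y(N, D) = 24 + 3*((N*N)*N + 8) = 24 + 3*(N²*N + 8) = 24 + 3*(N³ + 8) = 24 + 3*(8 + N³) = 24 + (24 + 3*N³) = 48 + 3*N³)
(33 + s(-7))*Y(-9, (7 - 2)*(2 - 4)) = (33 - 6)*(48 + 3*(-9)³) = 27*(48 + 3*(-729)) = 27*(48 - 2187) = 27*(-2139) = -57753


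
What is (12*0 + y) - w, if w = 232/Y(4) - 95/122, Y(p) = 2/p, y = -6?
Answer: -57245/122 ≈ -469.22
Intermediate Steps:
w = 56513/122 (w = 232/((2/4)) - 95/122 = 232/((2*(¼))) - 95*1/122 = 232/(½) - 95/122 = 232*2 - 95/122 = 464 - 95/122 = 56513/122 ≈ 463.22)
(12*0 + y) - w = (12*0 - 6) - 1*56513/122 = (0 - 6) - 56513/122 = -6 - 56513/122 = -57245/122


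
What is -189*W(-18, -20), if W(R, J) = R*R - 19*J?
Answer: -133056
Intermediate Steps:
W(R, J) = R**2 - 19*J
-189*W(-18, -20) = -189*((-18)**2 - 19*(-20)) = -189*(324 + 380) = -189*704 = -133056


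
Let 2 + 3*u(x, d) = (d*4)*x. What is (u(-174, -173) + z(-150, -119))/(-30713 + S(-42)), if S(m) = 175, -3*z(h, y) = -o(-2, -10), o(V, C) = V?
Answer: -60202/45807 ≈ -1.3143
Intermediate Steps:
u(x, d) = -⅔ + 4*d*x/3 (u(x, d) = -⅔ + ((d*4)*x)/3 = -⅔ + ((4*d)*x)/3 = -⅔ + (4*d*x)/3 = -⅔ + 4*d*x/3)
z(h, y) = -⅔ (z(h, y) = -(-1)*(-2)/3 = -⅓*2 = -⅔)
(u(-174, -173) + z(-150, -119))/(-30713 + S(-42)) = ((-⅔ + (4/3)*(-173)*(-174)) - ⅔)/(-30713 + 175) = ((-⅔ + 40136) - ⅔)/(-30538) = (120406/3 - ⅔)*(-1/30538) = (120404/3)*(-1/30538) = -60202/45807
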